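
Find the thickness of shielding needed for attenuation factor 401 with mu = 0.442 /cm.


x = ln(factor) / mu
x = ln(401) / 0.442
x = 13.561 cm

13.561


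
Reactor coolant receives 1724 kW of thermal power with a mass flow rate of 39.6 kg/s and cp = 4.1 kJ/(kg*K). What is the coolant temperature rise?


dT = Q / (m_dot * cp)
dT = 1724 / (39.6 * 4.1)
dT = 10.618 C

10.618


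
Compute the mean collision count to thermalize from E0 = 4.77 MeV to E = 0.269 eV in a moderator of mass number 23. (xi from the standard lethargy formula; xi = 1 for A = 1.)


xi = 1 + (A-1)^2/(2A)*ln((A-1)/(A+1)) = 0.08448899 (for A = 23)
n = ln(E0/E) / xi
n = ln(4.77e6 / 0.269) / 0.08448899
n = ln(1.773234e+07) / 0.08448899 = 197.55

197.55


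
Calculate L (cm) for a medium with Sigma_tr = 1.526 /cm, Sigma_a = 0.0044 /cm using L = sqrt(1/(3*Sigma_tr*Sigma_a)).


D = 1 / (3 * Sigma_tr) = 1 / (3 * 1.526) = 0.2184360 cm
L = sqrt(D / Sigma_a)
L = sqrt(0.2184360 / 0.0044)
L = 7.0459 cm

7.0459


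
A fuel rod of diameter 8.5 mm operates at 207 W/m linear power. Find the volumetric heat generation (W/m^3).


r = D / 2 / 1000 = 8.5 / 2 / 1000 = 0.00425 m
q''' = q' / (pi * r^2)
q''' = 207 / (pi * 0.00425^2)
q''' = 3.6479e+06 W/m^3

3.6479e+06


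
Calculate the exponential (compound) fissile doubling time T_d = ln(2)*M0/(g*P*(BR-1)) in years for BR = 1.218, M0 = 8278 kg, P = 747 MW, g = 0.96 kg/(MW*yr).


Breeding gain G = BR - 1 = 1.218 - 1 = 0.218
Fissile production rate = g * P * G = 0.96 * 747 * 0.218 = 156.33216 kg/yr
T_d = ln(2) * M0 / (g * P * G)
T_d = ln(2) * 8278 / 156.33216 = 36.703 yr

36.703


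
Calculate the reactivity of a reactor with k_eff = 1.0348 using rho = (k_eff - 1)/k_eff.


rho = (k_eff - 1) / k_eff
rho = (1.0348 - 1) / 1.0348
rho = 0.033630

0.033630


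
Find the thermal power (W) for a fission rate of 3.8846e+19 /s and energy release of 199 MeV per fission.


P = fission_rate * E_MeV * 1.602e-13
P = 3.8846e+19 * 199 * 1.602e-13
P = 1.2384e+09 W

1.2384e+09


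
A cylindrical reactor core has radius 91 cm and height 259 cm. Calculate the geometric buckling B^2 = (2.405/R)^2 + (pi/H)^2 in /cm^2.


B^2 = (2.405/R)^2 + (pi/H)^2
B^2 = (2.405/91)^2 + (pi/259)^2
B^2 = 8.4560e-04 /cm^2

8.4560e-04


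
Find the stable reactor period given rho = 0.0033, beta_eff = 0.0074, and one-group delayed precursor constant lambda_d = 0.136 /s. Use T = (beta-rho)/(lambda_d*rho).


T = (beta - rho) / (lambda_d * rho)
T = (0.0074 - 0.0033) / (0.136 * 0.0033)
T = 9.1355 s

9.1355


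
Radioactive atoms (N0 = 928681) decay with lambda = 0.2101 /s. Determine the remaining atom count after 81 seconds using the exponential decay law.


N = N0 * exp(-lambda * t)
N = 928681 * exp(-0.2101 * 81)
N = 0.037757

0.037757


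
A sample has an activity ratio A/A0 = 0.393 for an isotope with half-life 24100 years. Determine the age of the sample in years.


lambda = ln(2) / t_half = ln(2) / 24100 = 2.876129e-05 /yr
t = -ln(A/A0) / lambda
t = -ln(0.393) / 2.876129e-05
t = 32472 yr

32472


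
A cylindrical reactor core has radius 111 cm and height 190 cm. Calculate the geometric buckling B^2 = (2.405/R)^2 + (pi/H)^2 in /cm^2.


B^2 = (2.405/R)^2 + (pi/H)^2
B^2 = (2.405/111)^2 + (pi/190)^2
B^2 = 7.4284e-04 /cm^2

7.4284e-04


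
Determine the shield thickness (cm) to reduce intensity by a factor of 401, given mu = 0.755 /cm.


x = ln(factor) / mu
x = ln(401) / 0.755
x = 7.9390 cm

7.9390


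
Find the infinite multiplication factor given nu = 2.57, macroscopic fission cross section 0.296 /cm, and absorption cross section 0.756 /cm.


k_inf = nu * Sigma_f / Sigma_a
k_inf = 2.57 * 0.296 / 0.756
k_inf = 1.0062

1.0062


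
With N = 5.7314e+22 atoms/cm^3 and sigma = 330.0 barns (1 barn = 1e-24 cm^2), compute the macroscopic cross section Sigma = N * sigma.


Sigma = N * sigma_barns * 1e-24
Sigma = 5.7314e+22 * 330.0 * 1e-24
Sigma = 18.914 /cm

18.914


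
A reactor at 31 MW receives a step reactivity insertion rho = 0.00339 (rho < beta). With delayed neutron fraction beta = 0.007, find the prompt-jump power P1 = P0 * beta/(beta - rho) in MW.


P1/P0 = beta / (beta - rho)
P1/P0 = 0.007 / (0.007 - 0.00339) = 1.939058
P1 = 31 * 1.939058 = 60.111 MW

60.111


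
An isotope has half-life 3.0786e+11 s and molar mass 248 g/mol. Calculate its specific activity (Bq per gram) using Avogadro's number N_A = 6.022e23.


lambda = ln(2) / t_half = ln(2) / 3.0786e+11 = 2.251501e-12 /s
SA = lambda * N_A / M
SA = 2.251501e-12 * 6.022e23 / 248
SA = 5.4672e+09 Bq/g

5.4672e+09


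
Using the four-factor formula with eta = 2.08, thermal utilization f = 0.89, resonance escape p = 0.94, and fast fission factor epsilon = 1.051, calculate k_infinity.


k_inf = eta * f * p * epsilon
k_inf = 2.08 * 0.89 * 0.94 * 1.051
k_inf = 1.8289

1.8289


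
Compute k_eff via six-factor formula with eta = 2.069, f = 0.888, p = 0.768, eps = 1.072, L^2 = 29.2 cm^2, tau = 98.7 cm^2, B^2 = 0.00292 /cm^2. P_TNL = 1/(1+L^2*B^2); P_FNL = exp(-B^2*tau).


k_inf = eta*f*p*eps = 2.069*0.888*0.768*1.072 = 1.512619
P_TNL = 1/(1 + L^2*B^2) = 1/(1 + 29.2*0.00292) = 0.9214348
P_FNL = exp(-B^2*tau) = exp(-0.00292*98.7) = 0.7496087
k_eff = k_inf * P_TNL * P_FNL = 1.512619 * 0.9214348 * 0.7496087
k_eff = 1.0448

1.0448


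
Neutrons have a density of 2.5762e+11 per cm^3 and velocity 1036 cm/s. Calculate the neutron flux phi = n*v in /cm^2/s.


phi = n * v
phi = 2.5762e+11 * 1036
phi = 2.6689e+14 /cm^2/s

2.6689e+14


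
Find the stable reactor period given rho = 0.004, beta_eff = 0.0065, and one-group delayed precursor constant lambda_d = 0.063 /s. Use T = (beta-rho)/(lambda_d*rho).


T = (beta - rho) / (lambda_d * rho)
T = (0.0065 - 0.004) / (0.063 * 0.004)
T = 9.9206 s

9.9206


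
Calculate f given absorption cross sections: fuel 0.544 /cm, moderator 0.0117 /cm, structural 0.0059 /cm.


f = Sigma_a_fuel / (Sigma_a_fuel + Sigma_a_mod + Sigma_a_other)
f = 0.544 / (0.544 + 0.0117 + 0.0059)
f = 0.96866

0.96866


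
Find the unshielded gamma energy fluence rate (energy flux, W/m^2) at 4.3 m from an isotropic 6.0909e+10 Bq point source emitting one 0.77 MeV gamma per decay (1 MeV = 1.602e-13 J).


psi = A * E * 1.602e-13 / (4*pi*r^2)
psi = 6.0909e+10 * 0.77 * 1.602e-13 / (4*pi*4.3^2)
psi = 3.2336e-05 W/m^2

3.2336e-05


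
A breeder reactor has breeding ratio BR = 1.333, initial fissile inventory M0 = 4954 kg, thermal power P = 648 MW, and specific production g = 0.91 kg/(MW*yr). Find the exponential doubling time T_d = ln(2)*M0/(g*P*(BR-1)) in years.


Breeding gain G = BR - 1 = 1.333 - 1 = 0.333
Fissile production rate = g * P * G = 0.91 * 648 * 0.333 = 196.36344 kg/yr
T_d = ln(2) * M0 / (g * P * G)
T_d = ln(2) * 4954 / 196.36344 = 17.487 yr

17.487


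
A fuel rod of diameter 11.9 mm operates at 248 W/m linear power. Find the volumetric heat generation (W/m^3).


r = D / 2 / 1000 = 11.9 / 2 / 1000 = 0.00595 m
q''' = q' / (pi * r^2)
q''' = 248 / (pi * 0.00595^2)
q''' = 2.2298e+06 W/m^3

2.2298e+06


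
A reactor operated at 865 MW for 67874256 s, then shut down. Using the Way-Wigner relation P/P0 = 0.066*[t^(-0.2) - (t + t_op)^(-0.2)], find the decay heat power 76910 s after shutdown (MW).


P/P0 = 0.066 * [t^(-0.2) - (t + t_op)^(-0.2)]
P/P0 = 0.066 * [76910^(-0.2) - (76910 + 67874256)^(-0.2)]
P/P0 = 0.066 * [0.1053910 - 0.02713692] = 0.005164769
P = 865 * 0.005164769 = 4.4675 MW

4.4675


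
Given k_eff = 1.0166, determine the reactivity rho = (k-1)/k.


rho = (k_eff - 1) / k_eff
rho = (1.0166 - 1) / 1.0166
rho = 0.016329

0.016329


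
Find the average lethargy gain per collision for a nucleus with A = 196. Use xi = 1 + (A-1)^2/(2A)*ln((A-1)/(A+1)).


xi = 1 + (A-1)^2/(2A) * ln((A-1)/(A+1))
xi = 1 + (196-1)^2/(2*196) * ln((196-1)/(196 +1))
xi = 0.010169

0.010169


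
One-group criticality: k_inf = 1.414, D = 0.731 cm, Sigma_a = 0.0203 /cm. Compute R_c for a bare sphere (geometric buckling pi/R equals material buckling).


L^2 = D / Sigma_a = 0.731 / 0.0203 = 36.00985 cm^2
B_m^2 = (k_inf - 1) / L^2 = (1.414 - 1) / 36.00985 = 0.01149685 /cm^2
For a bare sphere: B_g = pi/R, so R_c = pi / sqrt(B_m^2)
R_c = pi / sqrt(0.01149685) = 29.300 cm

29.300


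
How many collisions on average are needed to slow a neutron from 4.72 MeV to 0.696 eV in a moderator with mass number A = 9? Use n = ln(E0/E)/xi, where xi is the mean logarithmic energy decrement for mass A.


xi = 1 + (A-1)^2/(2A)*ln((A-1)/(A+1)) = 0.2066007 (for A = 9)
n = ln(E0/E) / xi
n = ln(4.72e6 / 0.696) / 0.2066007
n = ln(6.781609e+06) / 0.2066007 = 76.136

76.136


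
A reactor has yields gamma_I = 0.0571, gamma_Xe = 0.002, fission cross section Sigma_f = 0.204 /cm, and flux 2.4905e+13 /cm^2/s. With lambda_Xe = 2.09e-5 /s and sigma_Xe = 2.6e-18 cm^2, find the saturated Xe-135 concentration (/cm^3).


Xe_eq = (gamma_I + gamma_Xe) * Sigma_f * phi / (lambda_Xe + sigma_Xe * phi)
Numerator = (0.0571 + 0.002) * 0.204 * 2.4905e+13 = 3.002646e+11
Denominator = 2.09e-5 + 2.6e-18 * 2.4905e+13 = 8.565300e-05
Xe_eq = 3.002646e+11 / 8.565300e-05 = 3.5056e+15 /cm^3

3.5056e+15


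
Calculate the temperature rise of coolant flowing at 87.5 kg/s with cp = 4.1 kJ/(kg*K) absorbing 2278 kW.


dT = Q / (m_dot * cp)
dT = 2278 / (87.5 * 4.1)
dT = 6.3498 C

6.3498


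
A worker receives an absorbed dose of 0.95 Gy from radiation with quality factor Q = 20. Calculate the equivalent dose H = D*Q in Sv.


H = D * Q
H = 0.95 * 20
H = 19.000 Sv

19.000


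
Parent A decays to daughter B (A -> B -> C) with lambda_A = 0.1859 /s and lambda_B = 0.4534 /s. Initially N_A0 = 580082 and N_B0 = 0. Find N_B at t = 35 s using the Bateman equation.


N_B(t) = lambda_A * N_A0 / (lambda_B - lambda_A) * [exp(-lambda_A*t) - exp(-lambda_B*t)]
exp(-0.1859*35) = 0.001493699; exp(-0.4534*35) = 1.282865e-07
N_B = 0.1859 * 580082 / (0.4534 - 0.1859) * (0.001493699 - 1.282865e-07)
N_B = 602.10

602.10


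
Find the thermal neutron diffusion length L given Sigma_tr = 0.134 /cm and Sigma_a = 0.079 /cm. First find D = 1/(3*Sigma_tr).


D = 1 / (3 * Sigma_tr) = 1 / (3 * 0.134) = 2.487562 cm
L = sqrt(D / Sigma_a)
L = sqrt(2.487562 / 0.079)
L = 5.6114 cm

5.6114


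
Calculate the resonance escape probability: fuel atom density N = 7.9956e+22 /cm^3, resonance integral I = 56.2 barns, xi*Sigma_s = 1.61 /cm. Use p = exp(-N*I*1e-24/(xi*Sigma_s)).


p = exp(-N * I * 1e-24 / (xi*Sigma_s))
p = exp(-7.9956e+22 * 56.2 * 1e-24 / 1.61)
p = 0.061359

0.061359


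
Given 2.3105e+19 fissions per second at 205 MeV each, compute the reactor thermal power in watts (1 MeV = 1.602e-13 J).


P = fission_rate * E_MeV * 1.602e-13
P = 2.3105e+19 * 205 * 1.602e-13
P = 7.5879e+08 W

7.5879e+08


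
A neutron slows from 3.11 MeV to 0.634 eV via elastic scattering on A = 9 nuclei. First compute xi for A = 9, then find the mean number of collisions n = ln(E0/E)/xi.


xi = 1 + (A-1)^2/(2A)*ln((A-1)/(A+1)) = 0.2066007 (for A = 9)
n = ln(E0/E) / xi
n = ln(3.11e6 / 0.634) / 0.2066007
n = ln(4.905363e+06) / 0.2066007 = 74.568

74.568


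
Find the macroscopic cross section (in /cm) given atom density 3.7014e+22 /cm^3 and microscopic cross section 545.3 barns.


Sigma = N * sigma_barns * 1e-24
Sigma = 3.7014e+22 * 545.3 * 1e-24
Sigma = 20.184 /cm

20.184


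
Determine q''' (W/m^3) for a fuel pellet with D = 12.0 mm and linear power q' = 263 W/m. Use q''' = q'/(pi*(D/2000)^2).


r = D / 2 / 1000 = 12.0 / 2 / 1000 = 0.006 m
q''' = q' / (pi * r^2)
q''' = 263 / (pi * 0.006^2)
q''' = 2.3254e+06 W/m^3

2.3254e+06


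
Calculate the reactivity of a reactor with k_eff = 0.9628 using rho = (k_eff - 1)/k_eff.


rho = (k_eff - 1) / k_eff
rho = (0.9628 - 1) / 0.9628
rho = -0.038637

-0.038637


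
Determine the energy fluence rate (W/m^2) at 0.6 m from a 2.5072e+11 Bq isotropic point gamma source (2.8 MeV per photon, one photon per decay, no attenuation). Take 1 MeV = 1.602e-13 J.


psi = A * E * 1.602e-13 / (4*pi*r^2)
psi = 2.5072e+11 * 2.8 * 1.602e-13 / (4*pi*0.6^2)
psi = 0.024860 W/m^2

0.024860


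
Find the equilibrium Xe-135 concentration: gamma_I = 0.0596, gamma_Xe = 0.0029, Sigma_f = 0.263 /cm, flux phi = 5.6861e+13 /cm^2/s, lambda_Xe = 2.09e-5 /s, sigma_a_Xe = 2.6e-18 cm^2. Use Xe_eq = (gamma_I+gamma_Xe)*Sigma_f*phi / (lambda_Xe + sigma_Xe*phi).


Xe_eq = (gamma_I + gamma_Xe) * Sigma_f * phi / (lambda_Xe + sigma_Xe * phi)
Numerator = (0.0596 + 0.0029) * 0.263 * 5.6861e+13 = 9.346527e+11
Denominator = 2.09e-5 + 2.6e-18 * 5.6861e+13 = 1.687386e-04
Xe_eq = 9.346527e+11 / 1.687386e-04 = 5.5391e+15 /cm^3

5.5391e+15


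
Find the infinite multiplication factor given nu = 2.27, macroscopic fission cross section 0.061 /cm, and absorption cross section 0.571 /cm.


k_inf = nu * Sigma_f / Sigma_a
k_inf = 2.27 * 0.061 / 0.571
k_inf = 0.24250

0.24250


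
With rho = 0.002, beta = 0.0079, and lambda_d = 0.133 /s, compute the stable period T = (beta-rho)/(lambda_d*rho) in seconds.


T = (beta - rho) / (lambda_d * rho)
T = (0.0079 - 0.002) / (0.133 * 0.002)
T = 22.180 s

22.180


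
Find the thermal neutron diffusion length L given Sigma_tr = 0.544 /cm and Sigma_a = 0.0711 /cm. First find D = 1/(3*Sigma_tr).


D = 1 / (3 * Sigma_tr) = 1 / (3 * 0.544) = 0.6127451 cm
L = sqrt(D / Sigma_a)
L = sqrt(0.6127451 / 0.0711)
L = 2.9357 cm

2.9357


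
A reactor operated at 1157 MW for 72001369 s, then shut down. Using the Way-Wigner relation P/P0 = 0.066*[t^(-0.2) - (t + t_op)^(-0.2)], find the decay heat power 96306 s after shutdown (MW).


P/P0 = 0.066 * [t^(-0.2) - (t + t_op)^(-0.2)]
P/P0 = 0.066 * [96306^(-0.2) - (96306 + 72001369)^(-0.2)]
P/P0 = 0.066 * [0.1007556 - 0.02681734] = 0.004879925
P = 1157 * 0.004879925 = 5.6461 MW

5.6461


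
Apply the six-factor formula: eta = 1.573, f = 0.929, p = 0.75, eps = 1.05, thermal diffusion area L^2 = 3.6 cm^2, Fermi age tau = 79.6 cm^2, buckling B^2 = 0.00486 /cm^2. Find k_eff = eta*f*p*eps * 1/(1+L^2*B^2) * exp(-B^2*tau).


k_inf = eta*f*p*eps = 1.573*0.929*0.75*1.05 = 1.150787
P_TNL = 1/(1 + L^2*B^2) = 1/(1 + 3.6*0.00486) = 0.9828048
P_FNL = exp(-B^2*tau) = exp(-0.00486*79.6) = 0.6791889
k_eff = k_inf * P_TNL * P_FNL = 1.150787 * 0.9828048 * 0.6791889
k_eff = 0.76816

0.76816


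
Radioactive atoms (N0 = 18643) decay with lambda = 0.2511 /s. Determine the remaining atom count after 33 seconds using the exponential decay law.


N = N0 * exp(-lambda * t)
N = 18643 * exp(-0.2511 * 33)
N = 4.6970

4.6970


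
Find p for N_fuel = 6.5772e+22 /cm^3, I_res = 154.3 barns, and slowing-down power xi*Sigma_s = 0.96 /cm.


p = exp(-N * I * 1e-24 / (xi*Sigma_s))
p = exp(-6.5772e+22 * 154.3 * 1e-24 / 0.96)
p = 2.5637e-05

2.5637e-05


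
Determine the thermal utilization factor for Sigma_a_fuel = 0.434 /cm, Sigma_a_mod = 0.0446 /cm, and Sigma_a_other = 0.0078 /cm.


f = Sigma_a_fuel / (Sigma_a_fuel + Sigma_a_mod + Sigma_a_other)
f = 0.434 / (0.434 + 0.0446 + 0.0078)
f = 0.89227

0.89227


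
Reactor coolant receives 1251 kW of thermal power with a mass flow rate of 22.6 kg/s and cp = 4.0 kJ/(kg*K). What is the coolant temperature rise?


dT = Q / (m_dot * cp)
dT = 1251 / (22.6 * 4.0)
dT = 13.838 C

13.838


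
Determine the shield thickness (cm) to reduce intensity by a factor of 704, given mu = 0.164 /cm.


x = ln(factor) / mu
x = ln(704) / 0.164
x = 39.980 cm

39.980


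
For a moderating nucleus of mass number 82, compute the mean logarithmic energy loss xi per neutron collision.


xi = 1 + (A-1)^2/(2A) * ln((A-1)/(A+1))
xi = 1 + (82-1)^2/(2*82) * ln((82-1)/(82 +1))
xi = 0.024193

0.024193


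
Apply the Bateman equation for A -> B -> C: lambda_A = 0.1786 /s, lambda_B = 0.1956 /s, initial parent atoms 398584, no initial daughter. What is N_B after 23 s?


N_B(t) = lambda_A * N_A0 / (lambda_B - lambda_A) * [exp(-lambda_A*t) - exp(-lambda_B*t)]
exp(-0.1786*23) = 0.01644391; exp(-0.1956*23) = 0.01112234
N_B = 0.1786 * 398584 / (0.1956 - 0.1786) * (0.01644391 - 0.01112234)
N_B = 22284

22284


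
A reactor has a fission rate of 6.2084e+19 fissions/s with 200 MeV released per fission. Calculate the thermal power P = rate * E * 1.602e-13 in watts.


P = fission_rate * E_MeV * 1.602e-13
P = 6.2084e+19 * 200 * 1.602e-13
P = 1.9892e+09 W

1.9892e+09


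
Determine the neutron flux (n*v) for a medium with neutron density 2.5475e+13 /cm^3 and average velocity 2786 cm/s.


phi = n * v
phi = 2.5475e+13 * 2786
phi = 7.0973e+16 /cm^2/s

7.0973e+16


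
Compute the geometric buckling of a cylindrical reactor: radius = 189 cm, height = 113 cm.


B^2 = (2.405/R)^2 + (pi/H)^2
B^2 = (2.405/189)^2 + (pi/113)^2
B^2 = 9.3486e-04 /cm^2

9.3486e-04


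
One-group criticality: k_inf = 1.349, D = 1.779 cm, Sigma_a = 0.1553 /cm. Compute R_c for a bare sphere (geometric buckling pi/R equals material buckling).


L^2 = D / Sigma_a = 1.779 / 0.1553 = 11.45525 cm^2
B_m^2 = (k_inf - 1) / L^2 = (1.349 - 1) / 11.45525 = 0.03046638 /cm^2
For a bare sphere: B_g = pi/R, so R_c = pi / sqrt(B_m^2)
R_c = pi / sqrt(0.03046638) = 17.999 cm

17.999


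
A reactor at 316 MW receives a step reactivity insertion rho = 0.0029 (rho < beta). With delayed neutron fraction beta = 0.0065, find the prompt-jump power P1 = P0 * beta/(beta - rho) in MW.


P1/P0 = beta / (beta - rho)
P1/P0 = 0.0065 / (0.0065 - 0.0029) = 1.805556
P1 = 316 * 1.805556 = 570.56 MW

570.56


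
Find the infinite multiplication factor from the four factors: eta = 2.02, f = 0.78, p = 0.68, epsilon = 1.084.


k_inf = eta * f * p * epsilon
k_inf = 2.02 * 0.78 * 0.68 * 1.084
k_inf = 1.1614

1.1614


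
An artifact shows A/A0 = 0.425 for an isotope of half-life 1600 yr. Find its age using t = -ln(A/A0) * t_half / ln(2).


lambda = ln(2) / t_half = ln(2) / 1600 = 4.332170e-04 /yr
t = -ln(A/A0) / lambda
t = -ln(0.425) / 4.332170e-04
t = 1975.1 yr

1975.1


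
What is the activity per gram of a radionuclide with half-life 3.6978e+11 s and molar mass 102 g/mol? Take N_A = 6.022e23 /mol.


lambda = ln(2) / t_half = ln(2) / 3.6978e+11 = 1.874485e-12 /s
SA = lambda * N_A / M
SA = 1.874485e-12 * 6.022e23 / 102
SA = 1.1067e+10 Bq/g

1.1067e+10


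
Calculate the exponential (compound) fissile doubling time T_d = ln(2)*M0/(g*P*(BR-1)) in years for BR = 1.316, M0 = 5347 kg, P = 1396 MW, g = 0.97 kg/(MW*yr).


Breeding gain G = BR - 1 = 1.316 - 1 = 0.316
Fissile production rate = g * P * G = 0.97 * 1396 * 0.316 = 427.90192 kg/yr
T_d = ln(2) * M0 / (g * P * G)
T_d = ln(2) * 5347 / 427.90192 = 8.6615 yr

8.6615


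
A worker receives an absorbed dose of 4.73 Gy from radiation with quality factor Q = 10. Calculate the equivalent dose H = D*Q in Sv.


H = D * Q
H = 4.73 * 10
H = 47.300 Sv

47.300


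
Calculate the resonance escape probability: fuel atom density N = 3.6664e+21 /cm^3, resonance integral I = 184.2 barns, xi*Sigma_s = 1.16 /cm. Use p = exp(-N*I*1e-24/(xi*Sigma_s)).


p = exp(-N * I * 1e-24 / (xi*Sigma_s))
p = exp(-3.6664e+21 * 184.2 * 1e-24 / 1.16)
p = 0.55867

0.55867


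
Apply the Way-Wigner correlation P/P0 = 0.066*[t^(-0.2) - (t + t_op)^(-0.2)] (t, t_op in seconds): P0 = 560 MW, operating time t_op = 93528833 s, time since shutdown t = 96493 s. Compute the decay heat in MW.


P/P0 = 0.066 * [t^(-0.2) - (t + t_op)^(-0.2)]
P/P0 = 0.066 * [96493^(-0.2) - (96493 + 93528833)^(-0.2)]
P/P0 = 0.066 * [0.1007165 - 0.02545197] = 0.004967459
P = 560 * 0.004967459 = 2.7818 MW

2.7818


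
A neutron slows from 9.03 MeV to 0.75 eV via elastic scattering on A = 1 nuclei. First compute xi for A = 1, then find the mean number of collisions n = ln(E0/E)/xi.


xi = 1 + (A-1)^2/(2A)*ln((A-1)/(A+1)) = 1 (for A = 1)
n = ln(E0/E) / xi
n = ln(9.03e6 / 0.75) / 1
n = ln(1.204000e+07) / 1 = 16.304

16.304


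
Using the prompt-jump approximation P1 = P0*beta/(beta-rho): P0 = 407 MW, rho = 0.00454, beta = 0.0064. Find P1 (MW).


P1/P0 = beta / (beta - rho)
P1/P0 = 0.0064 / (0.0064 - 0.00454) = 3.440860
P1 = 407 * 3.440860 = 1400.4 MW

1400.4


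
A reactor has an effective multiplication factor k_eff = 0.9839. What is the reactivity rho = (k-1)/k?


rho = (k_eff - 1) / k_eff
rho = (0.9839 - 1) / 0.9839
rho = -0.016363

-0.016363


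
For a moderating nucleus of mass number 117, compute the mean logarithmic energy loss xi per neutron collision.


xi = 1 + (A-1)^2/(2A) * ln((A-1)/(A+1))
xi = 1 + (117-1)^2/(2*117) * ln((117-1)/(117 +1))
xi = 0.016997

0.016997


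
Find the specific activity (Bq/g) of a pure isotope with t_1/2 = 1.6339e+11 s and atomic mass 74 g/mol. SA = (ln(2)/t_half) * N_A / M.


lambda = ln(2) / t_half = ln(2) / 1.6339e+11 = 4.242286e-12 /s
SA = lambda * N_A / M
SA = 4.242286e-12 * 6.022e23 / 74
SA = 3.4523e+10 Bq/g

3.4523e+10


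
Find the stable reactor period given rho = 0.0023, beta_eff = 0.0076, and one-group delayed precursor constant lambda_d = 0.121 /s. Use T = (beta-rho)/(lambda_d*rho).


T = (beta - rho) / (lambda_d * rho)
T = (0.0076 - 0.0023) / (0.121 * 0.0023)
T = 19.044 s

19.044


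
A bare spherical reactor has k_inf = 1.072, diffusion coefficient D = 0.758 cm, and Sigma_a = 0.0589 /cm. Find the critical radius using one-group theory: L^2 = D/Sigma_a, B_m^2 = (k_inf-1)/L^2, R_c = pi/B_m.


L^2 = D / Sigma_a = 0.758 / 0.0589 = 12.86927 cm^2
B_m^2 = (k_inf - 1) / L^2 = (1.072 - 1) / 12.86927 = 0.005594723 /cm^2
For a bare sphere: B_g = pi/R, so R_c = pi / sqrt(B_m^2)
R_c = pi / sqrt(0.005594723) = 42.001 cm

42.001


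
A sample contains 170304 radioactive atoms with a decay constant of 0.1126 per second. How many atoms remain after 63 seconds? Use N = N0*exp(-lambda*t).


N = N0 * exp(-lambda * t)
N = 170304 * exp(-0.1126 * 63)
N = 141.39

141.39


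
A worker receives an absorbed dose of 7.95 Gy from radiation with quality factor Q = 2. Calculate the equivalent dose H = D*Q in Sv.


H = D * Q
H = 7.95 * 2
H = 15.900 Sv

15.900


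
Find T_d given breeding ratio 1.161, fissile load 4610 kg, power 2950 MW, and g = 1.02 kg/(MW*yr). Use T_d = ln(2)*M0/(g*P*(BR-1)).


Breeding gain G = BR - 1 = 1.161 - 1 = 0.161
Fissile production rate = g * P * G = 1.02 * 2950 * 0.161 = 484.449 kg/yr
T_d = ln(2) * M0 / (g * P * G)
T_d = ln(2) * 4610 / 484.449 = 6.5960 yr

6.5960


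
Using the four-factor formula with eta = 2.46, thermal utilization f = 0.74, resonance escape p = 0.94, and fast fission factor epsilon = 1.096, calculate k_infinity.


k_inf = eta * f * p * epsilon
k_inf = 2.46 * 0.74 * 0.94 * 1.096
k_inf = 1.8754

1.8754


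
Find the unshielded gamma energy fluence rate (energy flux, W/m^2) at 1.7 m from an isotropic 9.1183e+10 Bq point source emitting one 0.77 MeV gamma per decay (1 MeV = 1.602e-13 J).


psi = A * E * 1.602e-13 / (4*pi*r^2)
psi = 9.1183e+10 * 0.77 * 1.602e-13 / (4*pi*1.7^2)
psi = 3.0971e-04 W/m^2

3.0971e-04


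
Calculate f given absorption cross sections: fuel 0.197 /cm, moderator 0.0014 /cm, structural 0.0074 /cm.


f = Sigma_a_fuel / (Sigma_a_fuel + Sigma_a_mod + Sigma_a_other)
f = 0.197 / (0.197 + 0.0014 + 0.0074)
f = 0.95724

0.95724


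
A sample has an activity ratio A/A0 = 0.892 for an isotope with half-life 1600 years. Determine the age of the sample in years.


lambda = ln(2) / t_half = ln(2) / 1600 = 4.332170e-04 /yr
t = -ln(A/A0) / lambda
t = -ln(0.892) / 4.332170e-04
t = 263.82 yr

263.82


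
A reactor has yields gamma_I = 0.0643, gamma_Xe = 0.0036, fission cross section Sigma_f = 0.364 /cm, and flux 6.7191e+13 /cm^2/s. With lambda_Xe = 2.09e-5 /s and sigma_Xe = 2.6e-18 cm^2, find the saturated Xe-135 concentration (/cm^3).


Xe_eq = (gamma_I + gamma_Xe) * Sigma_f * phi / (lambda_Xe + sigma_Xe * phi)
Numerator = (0.0643 + 0.0036) * 0.364 * 6.7191e+13 = 1.660666e+12
Denominator = 2.09e-5 + 2.6e-18 * 6.7191e+13 = 1.955966e-04
Xe_eq = 1.660666e+12 / 1.955966e-04 = 8.4903e+15 /cm^3

8.4903e+15


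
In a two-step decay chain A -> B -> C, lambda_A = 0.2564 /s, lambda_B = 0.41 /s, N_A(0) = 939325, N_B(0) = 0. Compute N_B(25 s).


N_B(t) = lambda_A * N_A0 / (lambda_B - lambda_A) * [exp(-lambda_A*t) - exp(-lambda_B*t)]
exp(-0.2564*25) = 0.001645025; exp(-0.41*25) = 3.535750e-05
N_B = 0.2564 * 939325 / (0.41 - 0.2564) * (0.001645025 - 3.535750e-05)
N_B = 2523.9

2523.9


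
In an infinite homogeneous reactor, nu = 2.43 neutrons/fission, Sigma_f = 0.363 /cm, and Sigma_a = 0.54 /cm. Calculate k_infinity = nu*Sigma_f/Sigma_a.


k_inf = nu * Sigma_f / Sigma_a
k_inf = 2.43 * 0.363 / 0.54
k_inf = 1.6335

1.6335


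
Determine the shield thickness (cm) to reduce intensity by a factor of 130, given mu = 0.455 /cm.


x = ln(factor) / mu
x = ln(130) / 0.455
x = 10.698 cm

10.698


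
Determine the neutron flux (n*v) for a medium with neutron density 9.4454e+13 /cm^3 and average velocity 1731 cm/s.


phi = n * v
phi = 9.4454e+13 * 1731
phi = 1.6350e+17 /cm^2/s

1.6350e+17


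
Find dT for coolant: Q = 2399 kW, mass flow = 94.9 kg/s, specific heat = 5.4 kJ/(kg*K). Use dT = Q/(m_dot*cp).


dT = Q / (m_dot * cp)
dT = 2399 / (94.9 * 5.4)
dT = 4.6813 C

4.6813


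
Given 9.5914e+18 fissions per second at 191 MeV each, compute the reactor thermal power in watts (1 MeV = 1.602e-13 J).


P = fission_rate * E_MeV * 1.602e-13
P = 9.5914e+18 * 191 * 1.602e-13
P = 2.9348e+08 W

2.9348e+08


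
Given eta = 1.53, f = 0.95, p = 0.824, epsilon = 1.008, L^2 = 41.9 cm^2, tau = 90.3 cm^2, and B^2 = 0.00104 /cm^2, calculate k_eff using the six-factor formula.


k_inf = eta*f*p*eps = 1.53*0.95*0.824*1.008 = 1.207265
P_TNL = 1/(1 + L^2*B^2) = 1/(1 + 41.9*0.00104) = 0.9582436
P_FNL = exp(-B^2*tau) = exp(-0.00104*90.3) = 0.9103629
k_eff = k_inf * P_TNL * P_FNL = 1.207265 * 0.9582436 * 0.9103629
k_eff = 1.0532

1.0532


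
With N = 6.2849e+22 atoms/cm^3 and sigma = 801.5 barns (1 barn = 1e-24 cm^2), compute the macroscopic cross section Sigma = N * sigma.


Sigma = N * sigma_barns * 1e-24
Sigma = 6.2849e+22 * 801.5 * 1e-24
Sigma = 50.373 /cm

50.373


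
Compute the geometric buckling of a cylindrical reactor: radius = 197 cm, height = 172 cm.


B^2 = (2.405/R)^2 + (pi/H)^2
B^2 = (2.405/197)^2 + (pi/172)^2
B^2 = 4.8265e-04 /cm^2

4.8265e-04


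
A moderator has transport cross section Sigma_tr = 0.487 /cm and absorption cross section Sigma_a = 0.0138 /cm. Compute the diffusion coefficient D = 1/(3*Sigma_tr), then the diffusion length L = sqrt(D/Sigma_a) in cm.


D = 1 / (3 * Sigma_tr) = 1 / (3 * 0.487) = 0.6844627 cm
L = sqrt(D / Sigma_a)
L = sqrt(0.6844627 / 0.0138)
L = 7.0426 cm

7.0426


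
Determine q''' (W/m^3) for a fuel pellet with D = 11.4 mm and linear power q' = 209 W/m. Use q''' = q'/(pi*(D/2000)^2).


r = D / 2 / 1000 = 11.4 / 2 / 1000 = 0.0057 m
q''' = q' / (pi * r^2)
q''' = 209 / (pi * 0.0057^2)
q''' = 2.0476e+06 W/m^3

2.0476e+06


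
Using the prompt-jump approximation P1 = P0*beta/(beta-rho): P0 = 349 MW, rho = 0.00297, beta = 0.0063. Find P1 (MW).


P1/P0 = beta / (beta - rho)
P1/P0 = 0.0063 / (0.0063 - 0.00297) = 1.891892
P1 = 349 * 1.891892 = 660.27 MW

660.27


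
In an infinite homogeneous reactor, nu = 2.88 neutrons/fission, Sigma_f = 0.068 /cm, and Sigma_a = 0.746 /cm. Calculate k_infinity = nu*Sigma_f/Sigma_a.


k_inf = nu * Sigma_f / Sigma_a
k_inf = 2.88 * 0.068 / 0.746
k_inf = 0.26252

0.26252


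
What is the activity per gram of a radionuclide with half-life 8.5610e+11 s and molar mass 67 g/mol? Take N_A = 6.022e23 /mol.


lambda = ln(2) / t_half = ln(2) / 8.5610e+11 = 8.096568e-13 /s
SA = lambda * N_A / M
SA = 8.096568e-13 * 6.022e23 / 67
SA = 7.2772e+09 Bq/g

7.2772e+09


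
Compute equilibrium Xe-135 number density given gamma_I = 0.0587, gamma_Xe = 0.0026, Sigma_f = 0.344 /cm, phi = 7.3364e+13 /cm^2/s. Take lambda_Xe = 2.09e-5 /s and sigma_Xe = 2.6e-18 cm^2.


Xe_eq = (gamma_I + gamma_Xe) * Sigma_f * phi / (lambda_Xe + sigma_Xe * phi)
Numerator = (0.0587 + 0.0026) * 0.344 * 7.3364e+13 = 1.547041e+12
Denominator = 2.09e-5 + 2.6e-18 * 7.3364e+13 = 2.116464e-04
Xe_eq = 1.547041e+12 / 2.116464e-04 = 7.3096e+15 /cm^3

7.3096e+15


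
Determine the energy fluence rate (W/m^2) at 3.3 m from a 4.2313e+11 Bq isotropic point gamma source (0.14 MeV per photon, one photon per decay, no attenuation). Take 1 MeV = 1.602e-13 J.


psi = A * E * 1.602e-13 / (4*pi*r^2)
psi = 4.2313e+11 * 0.14 * 1.602e-13 / (4*pi*3.3^2)
psi = 6.9347e-05 W/m^2

6.9347e-05


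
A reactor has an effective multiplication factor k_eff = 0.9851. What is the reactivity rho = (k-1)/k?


rho = (k_eff - 1) / k_eff
rho = (0.9851 - 1) / 0.9851
rho = -0.015125

-0.015125


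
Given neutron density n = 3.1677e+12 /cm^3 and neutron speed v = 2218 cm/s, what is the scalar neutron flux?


phi = n * v
phi = 3.1677e+12 * 2218
phi = 7.0260e+15 /cm^2/s

7.0260e+15


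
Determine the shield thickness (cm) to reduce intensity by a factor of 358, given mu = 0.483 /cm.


x = ln(factor) / mu
x = ln(358) / 0.483
x = 12.175 cm

12.175


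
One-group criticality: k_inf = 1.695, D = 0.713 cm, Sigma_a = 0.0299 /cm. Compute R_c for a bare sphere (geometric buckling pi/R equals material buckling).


L^2 = D / Sigma_a = 0.713 / 0.0299 = 23.84615 cm^2
B_m^2 = (k_inf - 1) / L^2 = (1.695 - 1) / 23.84615 = 0.02914517 /cm^2
For a bare sphere: B_g = pi/R, so R_c = pi / sqrt(B_m^2)
R_c = pi / sqrt(0.02914517) = 18.402 cm

18.402


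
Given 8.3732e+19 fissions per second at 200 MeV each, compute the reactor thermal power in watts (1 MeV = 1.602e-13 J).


P = fission_rate * E_MeV * 1.602e-13
P = 8.3732e+19 * 200 * 1.602e-13
P = 2.6828e+09 W

2.6828e+09


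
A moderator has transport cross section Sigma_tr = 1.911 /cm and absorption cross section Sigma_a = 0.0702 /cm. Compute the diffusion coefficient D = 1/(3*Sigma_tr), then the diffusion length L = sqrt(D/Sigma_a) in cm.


D = 1 / (3 * Sigma_tr) = 1 / (3 * 1.911) = 0.1744287 cm
L = sqrt(D / Sigma_a)
L = sqrt(0.1744287 / 0.0702)
L = 1.5763 cm

1.5763


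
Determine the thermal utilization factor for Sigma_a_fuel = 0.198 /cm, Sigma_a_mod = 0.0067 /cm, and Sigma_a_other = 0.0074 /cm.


f = Sigma_a_fuel / (Sigma_a_fuel + Sigma_a_mod + Sigma_a_other)
f = 0.198 / (0.198 + 0.0067 + 0.0074)
f = 0.93352

0.93352


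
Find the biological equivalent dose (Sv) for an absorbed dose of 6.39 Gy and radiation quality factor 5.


H = D * Q
H = 6.39 * 5
H = 31.950 Sv

31.950


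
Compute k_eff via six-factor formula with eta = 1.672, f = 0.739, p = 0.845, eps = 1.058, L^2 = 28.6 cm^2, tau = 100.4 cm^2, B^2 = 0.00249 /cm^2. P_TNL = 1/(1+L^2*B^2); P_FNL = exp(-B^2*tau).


k_inf = eta*f*p*eps = 1.672*0.739*0.845*1.058 = 1.104646
P_TNL = 1/(1 + L^2*B^2) = 1/(1 + 28.6*0.00249) = 0.9335203
P_FNL = exp(-B^2*tau) = exp(-0.00249*100.4) = 0.7788039
k_eff = k_inf * P_TNL * P_FNL = 1.104646 * 0.9335203 * 0.7788039
k_eff = 0.80311

0.80311


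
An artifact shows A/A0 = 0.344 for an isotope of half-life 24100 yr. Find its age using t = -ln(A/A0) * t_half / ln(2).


lambda = ln(2) / t_half = ln(2) / 24100 = 2.876129e-05 /yr
t = -ln(A/A0) / lambda
t = -ln(0.344) / 2.876129e-05
t = 37102 yr

37102


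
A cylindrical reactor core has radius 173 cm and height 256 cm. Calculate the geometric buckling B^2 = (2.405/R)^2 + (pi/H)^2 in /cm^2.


B^2 = (2.405/R)^2 + (pi/H)^2
B^2 = (2.405/173)^2 + (pi/256)^2
B^2 = 3.4386e-04 /cm^2

3.4386e-04


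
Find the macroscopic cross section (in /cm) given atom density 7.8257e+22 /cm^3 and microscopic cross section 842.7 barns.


Sigma = N * sigma_barns * 1e-24
Sigma = 7.8257e+22 * 842.7 * 1e-24
Sigma = 65.947 /cm

65.947


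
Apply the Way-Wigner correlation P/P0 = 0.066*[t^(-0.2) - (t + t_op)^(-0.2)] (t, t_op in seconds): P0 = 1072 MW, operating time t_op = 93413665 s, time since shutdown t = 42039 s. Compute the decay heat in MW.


P/P0 = 0.066 * [t^(-0.2) - (t + t_op)^(-0.2)]
P/P0 = 0.066 * [42039^(-0.2) - (42039 + 93413665)^(-0.2)]
P/P0 = 0.066 * [0.1189240 - 0.02546120] = 0.006168545
P = 1072 * 0.006168545 = 6.6127 MW

6.6127


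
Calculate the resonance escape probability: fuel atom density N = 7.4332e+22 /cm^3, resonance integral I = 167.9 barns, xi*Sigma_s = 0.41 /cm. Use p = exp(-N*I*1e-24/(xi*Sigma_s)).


p = exp(-N * I * 1e-24 / (xi*Sigma_s))
p = exp(-7.4332e+22 * 167.9 * 1e-24 / 0.41)
p = 6.0275e-14

6.0275e-14


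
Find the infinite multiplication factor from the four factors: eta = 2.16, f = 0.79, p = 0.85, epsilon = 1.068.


k_inf = eta * f * p * epsilon
k_inf = 2.16 * 0.79 * 0.85 * 1.068
k_inf = 1.5491

1.5491


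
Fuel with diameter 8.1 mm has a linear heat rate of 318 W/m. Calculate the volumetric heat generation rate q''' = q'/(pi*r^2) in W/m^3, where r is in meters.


r = D / 2 / 1000 = 8.1 / 2 / 1000 = 0.00405 m
q''' = q' / (pi * r^2)
q''' = 318 / (pi * 0.00405^2)
q''' = 6.1712e+06 W/m^3

6.1712e+06


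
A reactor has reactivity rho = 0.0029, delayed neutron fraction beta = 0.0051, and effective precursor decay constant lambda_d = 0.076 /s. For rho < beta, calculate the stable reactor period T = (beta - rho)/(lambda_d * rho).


T = (beta - rho) / (lambda_d * rho)
T = (0.0051 - 0.0029) / (0.076 * 0.0029)
T = 9.9819 s

9.9819


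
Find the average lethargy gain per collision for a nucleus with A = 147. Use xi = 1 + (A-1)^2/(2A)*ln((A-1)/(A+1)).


xi = 1 + (A-1)^2/(2A) * ln((A-1)/(A+1))
xi = 1 + (147-1)^2/(2*147) * ln((147-1)/(147 +1))
xi = 0.013544

0.013544


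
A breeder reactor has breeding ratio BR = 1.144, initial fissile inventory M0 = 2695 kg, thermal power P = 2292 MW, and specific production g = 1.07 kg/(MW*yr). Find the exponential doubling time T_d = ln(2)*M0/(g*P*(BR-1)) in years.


Breeding gain G = BR - 1 = 1.144 - 1 = 0.144
Fissile production rate = g * P * G = 1.07 * 2292 * 0.144 = 353.15136 kg/yr
T_d = ln(2) * M0 / (g * P * G)
T_d = ln(2) * 2695 / 353.15136 = 5.2896 yr

5.2896


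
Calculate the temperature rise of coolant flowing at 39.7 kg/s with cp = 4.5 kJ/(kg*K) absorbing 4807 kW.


dT = Q / (m_dot * cp)
dT = 4807 / (39.7 * 4.5)
dT = 26.907 C

26.907


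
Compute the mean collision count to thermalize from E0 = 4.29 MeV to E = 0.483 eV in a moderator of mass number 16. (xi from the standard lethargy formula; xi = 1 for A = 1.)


xi = 1 + (A-1)^2/(2A)*ln((A-1)/(A+1)) = 0.1199467 (for A = 16)
n = ln(E0/E) / xi
n = ln(4.29e6 / 0.483) / 0.1199467
n = ln(8.881988e+06) / 0.1199467 = 133.39

133.39


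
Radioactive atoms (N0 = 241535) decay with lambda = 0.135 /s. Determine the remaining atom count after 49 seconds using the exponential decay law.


N = N0 * exp(-lambda * t)
N = 241535 * exp(-0.135 * 49)
N = 323.68

323.68


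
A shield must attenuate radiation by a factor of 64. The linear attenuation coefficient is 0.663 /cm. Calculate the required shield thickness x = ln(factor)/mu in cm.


x = ln(factor) / mu
x = ln(64) / 0.663
x = 6.2728 cm

6.2728


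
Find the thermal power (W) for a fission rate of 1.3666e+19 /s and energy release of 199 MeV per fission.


P = fission_rate * E_MeV * 1.602e-13
P = 1.3666e+19 * 199 * 1.602e-13
P = 4.3567e+08 W

4.3567e+08


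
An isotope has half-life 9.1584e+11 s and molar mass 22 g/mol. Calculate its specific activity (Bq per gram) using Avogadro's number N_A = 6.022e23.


lambda = ln(2) / t_half = ln(2) / 9.1584e+11 = 7.568431e-13 /s
SA = lambda * N_A / M
SA = 7.568431e-13 * 6.022e23 / 22
SA = 2.0717e+10 Bq/g

2.0717e+10


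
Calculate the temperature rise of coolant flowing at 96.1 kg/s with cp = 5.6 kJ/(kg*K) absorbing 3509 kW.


dT = Q / (m_dot * cp)
dT = 3509 / (96.1 * 5.6)
dT = 6.5204 C

6.5204


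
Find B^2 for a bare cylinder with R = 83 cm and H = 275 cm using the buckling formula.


B^2 = (2.405/R)^2 + (pi/H)^2
B^2 = (2.405/83)^2 + (pi/275)^2
B^2 = 9.7011e-04 /cm^2

9.7011e-04


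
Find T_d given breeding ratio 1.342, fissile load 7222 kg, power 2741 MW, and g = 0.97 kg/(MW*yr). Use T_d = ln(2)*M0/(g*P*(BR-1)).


Breeding gain G = BR - 1 = 1.342 - 1 = 0.342
Fissile production rate = g * P * G = 0.97 * 2741 * 0.342 = 909.29934 kg/yr
T_d = ln(2) * M0 / (g * P * G)
T_d = ln(2) * 7222 / 909.29934 = 5.5052 yr

5.5052


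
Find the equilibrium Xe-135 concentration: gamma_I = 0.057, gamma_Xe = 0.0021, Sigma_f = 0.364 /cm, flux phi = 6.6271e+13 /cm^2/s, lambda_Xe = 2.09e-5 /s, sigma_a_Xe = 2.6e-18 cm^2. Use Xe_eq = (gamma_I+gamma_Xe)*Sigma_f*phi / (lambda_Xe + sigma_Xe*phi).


Xe_eq = (gamma_I + gamma_Xe) * Sigma_f * phi / (lambda_Xe + sigma_Xe * phi)
Numerator = (0.057 + 0.0021) * 0.364 * 6.6271e+13 = 1.425648e+12
Denominator = 2.09e-5 + 2.6e-18 * 6.6271e+13 = 1.932046e-04
Xe_eq = 1.425648e+12 / 1.932046e-04 = 7.3790e+15 /cm^3

7.3790e+15


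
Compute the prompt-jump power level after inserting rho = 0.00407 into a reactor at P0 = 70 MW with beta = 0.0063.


P1/P0 = beta / (beta - rho)
P1/P0 = 0.0063 / (0.0063 - 0.00407) = 2.825112
P1 = 70 * 2.825112 = 197.76 MW

197.76


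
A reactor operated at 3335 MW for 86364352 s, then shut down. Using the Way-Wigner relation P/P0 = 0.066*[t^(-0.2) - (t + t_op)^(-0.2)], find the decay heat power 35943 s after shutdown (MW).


P/P0 = 0.066 * [t^(-0.2) - (t + t_op)^(-0.2)]
P/P0 = 0.066 * [35943^(-0.2) - (35943 + 86364352)^(-0.2)]
P/P0 = 0.066 * [0.1227092 - 0.02586408] = 0.006391778
P = 3335 * 0.006391778 = 21.317 MW

21.317


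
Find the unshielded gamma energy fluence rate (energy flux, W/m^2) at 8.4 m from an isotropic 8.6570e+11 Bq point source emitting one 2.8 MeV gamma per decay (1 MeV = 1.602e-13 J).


psi = A * E * 1.602e-13 / (4*pi*r^2)
psi = 8.6570e+11 * 2.8 * 1.602e-13 / (4*pi*8.4^2)
psi = 4.3794e-04 W/m^2

4.3794e-04


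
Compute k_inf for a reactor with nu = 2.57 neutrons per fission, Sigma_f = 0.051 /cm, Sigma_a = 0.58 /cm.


k_inf = nu * Sigma_f / Sigma_a
k_inf = 2.57 * 0.051 / 0.58
k_inf = 0.22598

0.22598


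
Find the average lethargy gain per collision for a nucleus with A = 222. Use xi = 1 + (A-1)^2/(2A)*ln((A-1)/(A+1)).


xi = 1 + (A-1)^2/(2A) * ln((A-1)/(A+1))
xi = 1 + (222-1)^2/(2*222) * ln((222-1)/(222 +1))
xi = 0.0089820

0.0089820


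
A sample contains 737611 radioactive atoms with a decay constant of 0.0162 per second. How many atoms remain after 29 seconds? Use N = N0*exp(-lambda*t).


N = N0 * exp(-lambda * t)
N = 737611 * exp(-0.0162 * 29)
N = 461101

461101


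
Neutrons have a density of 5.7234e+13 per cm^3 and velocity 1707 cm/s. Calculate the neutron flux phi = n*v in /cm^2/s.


phi = n * v
phi = 5.7234e+13 * 1707
phi = 9.7698e+16 /cm^2/s

9.7698e+16


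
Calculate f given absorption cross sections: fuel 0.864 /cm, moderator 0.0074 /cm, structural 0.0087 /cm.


f = Sigma_a_fuel / (Sigma_a_fuel + Sigma_a_mod + Sigma_a_other)
f = 0.864 / (0.864 + 0.0074 + 0.0087)
f = 0.98171

0.98171


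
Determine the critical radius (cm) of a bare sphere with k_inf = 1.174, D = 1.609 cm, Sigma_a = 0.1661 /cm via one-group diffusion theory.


L^2 = D / Sigma_a = 1.609 / 0.1661 = 9.686936 cm^2
B_m^2 = (k_inf - 1) / L^2 = (1.174 - 1) / 9.686936 = 0.01796234 /cm^2
For a bare sphere: B_g = pi/R, so R_c = pi / sqrt(B_m^2)
R_c = pi / sqrt(0.01796234) = 23.441 cm

23.441


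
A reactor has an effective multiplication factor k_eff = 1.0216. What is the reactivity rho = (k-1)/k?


rho = (k_eff - 1) / k_eff
rho = (1.0216 - 1) / 1.0216
rho = 0.021143

0.021143


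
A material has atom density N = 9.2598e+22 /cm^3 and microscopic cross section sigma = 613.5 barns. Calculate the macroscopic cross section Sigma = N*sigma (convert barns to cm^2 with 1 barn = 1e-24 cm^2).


Sigma = N * sigma_barns * 1e-24
Sigma = 9.2598e+22 * 613.5 * 1e-24
Sigma = 56.809 /cm

56.809


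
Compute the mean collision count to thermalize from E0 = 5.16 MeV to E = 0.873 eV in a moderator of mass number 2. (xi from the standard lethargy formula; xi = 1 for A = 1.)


xi = 1 + (A-1)^2/(2A)*ln((A-1)/(A+1)) = 0.7253469 (for A = 2)
n = ln(E0/E) / xi
n = ln(5.16e6 / 0.873) / 0.7253469
n = ln(5.910653e+06) / 0.7253469 = 21.496

21.496
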